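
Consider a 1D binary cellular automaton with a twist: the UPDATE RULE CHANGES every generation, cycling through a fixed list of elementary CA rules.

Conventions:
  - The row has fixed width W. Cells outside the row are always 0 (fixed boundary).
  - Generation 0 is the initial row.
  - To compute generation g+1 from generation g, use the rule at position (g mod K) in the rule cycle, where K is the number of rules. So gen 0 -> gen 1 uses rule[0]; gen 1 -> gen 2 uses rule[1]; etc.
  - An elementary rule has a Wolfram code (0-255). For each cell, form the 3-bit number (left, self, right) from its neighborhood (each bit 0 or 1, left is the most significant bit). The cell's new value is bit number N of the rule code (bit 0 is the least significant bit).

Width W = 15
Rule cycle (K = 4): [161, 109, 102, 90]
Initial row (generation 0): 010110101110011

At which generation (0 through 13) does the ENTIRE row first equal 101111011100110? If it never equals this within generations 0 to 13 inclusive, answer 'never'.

Gen 0: 010110101110011
Gen 1 (rule 161): 001001010100000
Gen 2 (rule 109): 101001111101111
Gen 3 (rule 102): 111010000110001
Gen 4 (rule 90): 101001001111010
Gen 5 (rule 161): 010000000110100
Gen 6 (rule 109): 010111110111101
Gen 7 (rule 102): 111000011000111
Gen 8 (rule 90): 101100111101101
Gen 9 (rule 161): 010000011010010
Gen 10 (rule 109): 010111011110010
Gen 11 (rule 102): 111001100010110
Gen 12 (rule 90): 101111110100111
Gen 13 (rule 161): 010111101000010

Answer: never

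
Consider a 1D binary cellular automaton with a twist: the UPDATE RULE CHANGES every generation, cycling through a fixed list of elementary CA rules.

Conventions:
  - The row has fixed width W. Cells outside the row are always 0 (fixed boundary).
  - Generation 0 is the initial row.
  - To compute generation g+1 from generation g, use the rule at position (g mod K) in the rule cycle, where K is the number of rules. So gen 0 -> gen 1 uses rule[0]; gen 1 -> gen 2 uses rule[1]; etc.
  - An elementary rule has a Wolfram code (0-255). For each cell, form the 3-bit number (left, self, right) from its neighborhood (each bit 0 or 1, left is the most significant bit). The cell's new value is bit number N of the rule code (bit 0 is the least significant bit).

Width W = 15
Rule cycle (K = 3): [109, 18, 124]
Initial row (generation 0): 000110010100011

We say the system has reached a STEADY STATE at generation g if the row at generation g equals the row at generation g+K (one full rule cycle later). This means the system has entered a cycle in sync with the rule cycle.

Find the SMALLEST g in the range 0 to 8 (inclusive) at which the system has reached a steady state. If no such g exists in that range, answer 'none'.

Answer: 5

Derivation:
Gen 0: 000110010100011
Gen 1 (rule 109): 110110011101011
Gen 2 (rule 18): 000001100000000
Gen 3 (rule 124): 000001110000000
Gen 4 (rule 109): 111101010111111
Gen 5 (rule 18): 000000000000000
Gen 6 (rule 124): 000000000000000
Gen 7 (rule 109): 111111111111111
Gen 8 (rule 18): 000000000000000
Gen 9 (rule 124): 000000000000000
Gen 10 (rule 109): 111111111111111
Gen 11 (rule 18): 000000000000000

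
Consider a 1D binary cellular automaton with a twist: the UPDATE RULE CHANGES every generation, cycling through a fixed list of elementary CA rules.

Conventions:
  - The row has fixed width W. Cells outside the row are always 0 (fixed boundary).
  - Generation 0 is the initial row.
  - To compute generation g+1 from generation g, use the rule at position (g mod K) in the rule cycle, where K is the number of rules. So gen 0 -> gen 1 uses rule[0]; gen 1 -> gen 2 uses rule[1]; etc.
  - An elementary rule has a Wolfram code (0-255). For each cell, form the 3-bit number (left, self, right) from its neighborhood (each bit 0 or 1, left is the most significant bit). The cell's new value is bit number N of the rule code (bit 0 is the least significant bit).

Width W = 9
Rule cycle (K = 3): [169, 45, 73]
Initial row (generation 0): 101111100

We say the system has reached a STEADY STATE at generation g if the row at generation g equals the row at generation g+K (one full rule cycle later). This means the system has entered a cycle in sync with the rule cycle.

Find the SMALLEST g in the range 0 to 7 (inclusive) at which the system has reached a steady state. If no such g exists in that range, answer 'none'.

Gen 0: 101111100
Gen 1 (rule 169): 011111001
Gen 2 (rule 45): 010000001
Gen 3 (rule 73): 000111100
Gen 4 (rule 169): 110111001
Gen 5 (rule 45): 101100001
Gen 6 (rule 73): 001101100
Gen 7 (rule 169): 101011001
Gen 8 (rule 45): 111110001
Gen 9 (rule 73): 100010100
Gen 10 (rule 169): 001001001

Answer: none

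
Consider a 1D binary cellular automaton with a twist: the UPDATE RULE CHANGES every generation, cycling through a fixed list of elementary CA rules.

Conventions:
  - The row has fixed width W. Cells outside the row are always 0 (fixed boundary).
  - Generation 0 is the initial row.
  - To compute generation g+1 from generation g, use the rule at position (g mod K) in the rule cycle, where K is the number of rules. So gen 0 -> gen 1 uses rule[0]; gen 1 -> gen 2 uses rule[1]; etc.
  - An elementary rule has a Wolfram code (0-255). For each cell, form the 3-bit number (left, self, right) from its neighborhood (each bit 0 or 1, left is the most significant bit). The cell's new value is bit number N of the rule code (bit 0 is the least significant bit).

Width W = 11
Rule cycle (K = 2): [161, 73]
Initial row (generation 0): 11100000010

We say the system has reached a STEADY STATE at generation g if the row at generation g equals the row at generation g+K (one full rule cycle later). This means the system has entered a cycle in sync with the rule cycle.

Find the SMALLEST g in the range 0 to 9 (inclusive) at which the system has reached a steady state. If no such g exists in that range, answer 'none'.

Answer: none

Derivation:
Gen 0: 11100000010
Gen 1 (rule 161): 01001111000
Gen 2 (rule 73): 00001001011
Gen 3 (rule 161): 11100000100
Gen 4 (rule 73): 10101110001
Gen 5 (rule 161): 01010100100
Gen 6 (rule 73): 00000000001
Gen 7 (rule 161): 11111111100
Gen 8 (rule 73): 10000000101
Gen 9 (rule 161): 00111110010
Gen 10 (rule 73): 10100010000
Gen 11 (rule 161): 01001000111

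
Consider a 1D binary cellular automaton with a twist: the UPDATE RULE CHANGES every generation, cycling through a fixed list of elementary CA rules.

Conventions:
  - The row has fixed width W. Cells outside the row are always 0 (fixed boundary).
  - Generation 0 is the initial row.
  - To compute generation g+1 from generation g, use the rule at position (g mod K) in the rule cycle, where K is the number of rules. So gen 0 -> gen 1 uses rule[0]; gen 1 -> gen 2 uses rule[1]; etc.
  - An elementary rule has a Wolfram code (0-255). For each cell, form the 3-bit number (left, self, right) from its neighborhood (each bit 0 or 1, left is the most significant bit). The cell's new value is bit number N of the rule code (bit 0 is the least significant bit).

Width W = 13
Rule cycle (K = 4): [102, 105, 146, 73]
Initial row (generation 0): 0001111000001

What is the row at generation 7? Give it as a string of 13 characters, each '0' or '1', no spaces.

Answer: 0111110101010

Derivation:
Gen 0: 0001111000001
Gen 1 (rule 102): 0010001000011
Gen 2 (rule 105): 1000100011011
Gen 3 (rule 146): 0101010100000
Gen 4 (rule 73): 0000000001111
Gen 5 (rule 102): 0000000010001
Gen 6 (rule 105): 1111111000100
Gen 7 (rule 146): 0111110101010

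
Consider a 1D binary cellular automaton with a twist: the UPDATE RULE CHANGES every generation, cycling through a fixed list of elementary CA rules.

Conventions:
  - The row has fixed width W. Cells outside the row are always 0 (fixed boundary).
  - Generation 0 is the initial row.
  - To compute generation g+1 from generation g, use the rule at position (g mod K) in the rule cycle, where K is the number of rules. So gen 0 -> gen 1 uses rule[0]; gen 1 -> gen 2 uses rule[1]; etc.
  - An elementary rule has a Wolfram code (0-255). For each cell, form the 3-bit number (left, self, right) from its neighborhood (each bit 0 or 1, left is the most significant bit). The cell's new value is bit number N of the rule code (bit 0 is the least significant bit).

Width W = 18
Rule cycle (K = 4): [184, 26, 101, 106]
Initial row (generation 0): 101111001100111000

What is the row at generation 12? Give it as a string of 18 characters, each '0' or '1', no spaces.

Answer: 011000011010010111

Derivation:
Gen 0: 101111001100111000
Gen 1 (rule 184): 011110101010110100
Gen 2 (rule 26): 110000000000100010
Gen 3 (rule 101): 010111111110101010
Gen 4 (rule 106): 101100000011010100
Gen 5 (rule 184): 011010000010101010
Gen 6 (rule 26): 110001000100000001
Gen 7 (rule 101): 010101010101111101
Gen 8 (rule 106): 101010101011000110
Gen 9 (rule 184): 010101010110100101
Gen 10 (rule 26): 100000000100011000
Gen 11 (rule 101): 101111110101001011
Gen 12 (rule 106): 011000011010010111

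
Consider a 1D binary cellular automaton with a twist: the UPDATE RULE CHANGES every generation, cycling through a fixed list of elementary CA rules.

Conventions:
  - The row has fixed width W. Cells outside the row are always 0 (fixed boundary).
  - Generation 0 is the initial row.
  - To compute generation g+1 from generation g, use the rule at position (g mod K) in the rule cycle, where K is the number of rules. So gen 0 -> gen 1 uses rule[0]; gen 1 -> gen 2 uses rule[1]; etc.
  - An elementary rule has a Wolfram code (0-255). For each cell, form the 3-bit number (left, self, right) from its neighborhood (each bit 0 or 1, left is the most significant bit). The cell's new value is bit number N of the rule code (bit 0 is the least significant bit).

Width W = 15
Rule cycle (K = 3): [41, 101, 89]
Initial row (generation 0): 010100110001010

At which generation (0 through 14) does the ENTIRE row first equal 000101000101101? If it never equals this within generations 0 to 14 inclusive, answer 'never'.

Answer: never

Derivation:
Gen 0: 010100110001010
Gen 1 (rule 41): 001000100100100
Gen 2 (rule 101): 101010100100101
Gen 3 (rule 89): 000000010010000
Gen 4 (rule 41): 111111000000111
Gen 5 (rule 101): 000001011110001
Gen 6 (rule 89): 111100010011100
Gen 7 (rule 41): 100001000010001
Gen 8 (rule 101): 101101011010101
Gen 9 (rule 89): 001100011000000
Gen 10 (rule 41): 101001010011111
Gen 11 (rule 101): 111001110000001
Gen 12 (rule 89): 101101011111100
Gen 13 (rule 41): 011010110000001
Gen 14 (rule 101): 001111010111101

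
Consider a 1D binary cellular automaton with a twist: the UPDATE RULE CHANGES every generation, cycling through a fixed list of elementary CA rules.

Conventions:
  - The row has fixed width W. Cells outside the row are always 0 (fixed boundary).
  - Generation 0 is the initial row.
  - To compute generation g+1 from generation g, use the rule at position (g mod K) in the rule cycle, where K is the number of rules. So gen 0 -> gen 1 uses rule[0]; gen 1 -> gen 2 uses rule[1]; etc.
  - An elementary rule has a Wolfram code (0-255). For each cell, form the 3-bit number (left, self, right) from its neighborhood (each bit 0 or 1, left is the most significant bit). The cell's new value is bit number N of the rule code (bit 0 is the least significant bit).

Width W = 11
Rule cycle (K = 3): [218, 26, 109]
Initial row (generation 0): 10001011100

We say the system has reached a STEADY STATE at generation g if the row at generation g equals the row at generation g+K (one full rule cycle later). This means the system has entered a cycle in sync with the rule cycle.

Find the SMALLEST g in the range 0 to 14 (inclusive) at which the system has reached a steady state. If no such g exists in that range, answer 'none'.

Answer: none

Derivation:
Gen 0: 10001011100
Gen 1 (rule 218): 01010011110
Gen 2 (rule 26): 10001110001
Gen 3 (rule 109): 10101010101
Gen 4 (rule 218): 00000000000
Gen 5 (rule 26): 00000000000
Gen 6 (rule 109): 11111111111
Gen 7 (rule 218): 11111111111
Gen 8 (rule 26): 10000000000
Gen 9 (rule 109): 10111111111
Gen 10 (rule 218): 00111111111
Gen 11 (rule 26): 01100000000
Gen 12 (rule 109): 01101111111
Gen 13 (rule 218): 11101111111
Gen 14 (rule 26): 10001000000
Gen 15 (rule 109): 10101011111
Gen 16 (rule 218): 00000011111
Gen 17 (rule 26): 00000110000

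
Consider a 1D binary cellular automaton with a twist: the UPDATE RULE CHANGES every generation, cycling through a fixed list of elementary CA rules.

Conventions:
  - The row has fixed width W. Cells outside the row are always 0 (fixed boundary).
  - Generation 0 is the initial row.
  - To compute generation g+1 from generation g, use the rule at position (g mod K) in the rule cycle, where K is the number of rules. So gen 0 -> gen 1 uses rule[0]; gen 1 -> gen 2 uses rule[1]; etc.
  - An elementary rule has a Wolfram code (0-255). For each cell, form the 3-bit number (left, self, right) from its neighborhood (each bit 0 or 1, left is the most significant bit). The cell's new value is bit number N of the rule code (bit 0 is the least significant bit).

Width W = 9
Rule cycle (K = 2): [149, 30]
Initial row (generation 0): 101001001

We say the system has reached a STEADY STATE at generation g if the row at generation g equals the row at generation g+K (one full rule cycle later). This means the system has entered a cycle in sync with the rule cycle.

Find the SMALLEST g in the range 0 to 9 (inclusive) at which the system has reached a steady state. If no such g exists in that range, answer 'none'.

Answer: 0

Derivation:
Gen 0: 101001001
Gen 1 (rule 149): 101101101
Gen 2 (rule 30): 101001001
Gen 3 (rule 149): 101101101
Gen 4 (rule 30): 101001001
Gen 5 (rule 149): 101101101
Gen 6 (rule 30): 101001001
Gen 7 (rule 149): 101101101
Gen 8 (rule 30): 101001001
Gen 9 (rule 149): 101101101
Gen 10 (rule 30): 101001001
Gen 11 (rule 149): 101101101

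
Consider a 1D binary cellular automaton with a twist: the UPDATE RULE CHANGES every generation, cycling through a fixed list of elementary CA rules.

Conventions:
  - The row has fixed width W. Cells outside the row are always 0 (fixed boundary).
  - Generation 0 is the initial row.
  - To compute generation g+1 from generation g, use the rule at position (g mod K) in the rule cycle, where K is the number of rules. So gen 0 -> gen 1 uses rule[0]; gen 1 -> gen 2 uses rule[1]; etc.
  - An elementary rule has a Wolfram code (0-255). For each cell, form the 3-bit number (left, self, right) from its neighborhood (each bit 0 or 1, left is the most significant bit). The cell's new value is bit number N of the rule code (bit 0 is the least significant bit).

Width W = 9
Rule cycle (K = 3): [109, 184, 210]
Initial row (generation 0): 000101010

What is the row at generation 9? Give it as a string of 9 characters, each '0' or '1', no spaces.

Answer: 011001111

Derivation:
Gen 0: 000101010
Gen 1 (rule 109): 110111110
Gen 2 (rule 184): 101111101
Gen 3 (rule 210): 000111100
Gen 4 (rule 109): 110100101
Gen 5 (rule 184): 101010010
Gen 6 (rule 210): 000001101
Gen 7 (rule 109): 111101111
Gen 8 (rule 184): 111011110
Gen 9 (rule 210): 011001111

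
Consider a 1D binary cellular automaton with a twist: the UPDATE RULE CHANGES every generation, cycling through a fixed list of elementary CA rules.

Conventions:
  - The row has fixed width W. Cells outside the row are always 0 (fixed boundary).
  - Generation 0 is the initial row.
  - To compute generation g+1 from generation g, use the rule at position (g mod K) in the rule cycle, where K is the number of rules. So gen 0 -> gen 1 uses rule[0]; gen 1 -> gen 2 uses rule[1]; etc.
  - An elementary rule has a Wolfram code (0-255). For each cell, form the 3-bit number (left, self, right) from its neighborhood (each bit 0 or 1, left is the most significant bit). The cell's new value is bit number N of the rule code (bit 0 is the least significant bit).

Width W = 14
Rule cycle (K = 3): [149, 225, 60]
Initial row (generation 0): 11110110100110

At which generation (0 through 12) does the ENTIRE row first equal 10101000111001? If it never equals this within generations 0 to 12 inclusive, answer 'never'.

Gen 0: 11110110100110
Gen 1 (rule 149): 01100000110001
Gen 2 (rule 225): 00101110010100
Gen 3 (rule 60): 00111001011110
Gen 4 (rule 149): 10010101001101
Gen 5 (rule 225): 00001010000110
Gen 6 (rule 60): 00001111000101
Gen 7 (rule 149): 11100110110101
Gen 8 (rule 225): 01100011011010
Gen 9 (rule 60): 01010010110111
Gen 10 (rule 149): 01011010000010
Gen 11 (rule 225): 00101100111000
Gen 12 (rule 60): 00111010100100

Answer: never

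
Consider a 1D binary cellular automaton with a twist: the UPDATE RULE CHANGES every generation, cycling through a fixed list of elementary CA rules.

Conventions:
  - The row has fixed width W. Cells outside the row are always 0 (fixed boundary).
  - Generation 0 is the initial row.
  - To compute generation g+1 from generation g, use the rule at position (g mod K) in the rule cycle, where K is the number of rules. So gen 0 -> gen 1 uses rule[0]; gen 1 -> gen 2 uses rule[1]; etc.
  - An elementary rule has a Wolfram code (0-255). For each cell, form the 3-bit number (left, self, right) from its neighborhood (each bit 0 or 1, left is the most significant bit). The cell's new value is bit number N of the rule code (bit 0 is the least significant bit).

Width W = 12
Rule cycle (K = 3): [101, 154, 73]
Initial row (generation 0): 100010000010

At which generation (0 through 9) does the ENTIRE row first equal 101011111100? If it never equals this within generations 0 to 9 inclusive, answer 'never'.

Answer: never

Derivation:
Gen 0: 100010000010
Gen 1 (rule 101): 101010111010
Gen 2 (rule 154): 000000110001
Gen 3 (rule 73): 111110110100
Gen 4 (rule 101): 000011011101
Gen 5 (rule 154): 000110011000
Gen 6 (rule 73): 110110011011
Gen 7 (rule 101): 011010001101
Gen 8 (rule 154): 110001011000
Gen 9 (rule 73): 110100011011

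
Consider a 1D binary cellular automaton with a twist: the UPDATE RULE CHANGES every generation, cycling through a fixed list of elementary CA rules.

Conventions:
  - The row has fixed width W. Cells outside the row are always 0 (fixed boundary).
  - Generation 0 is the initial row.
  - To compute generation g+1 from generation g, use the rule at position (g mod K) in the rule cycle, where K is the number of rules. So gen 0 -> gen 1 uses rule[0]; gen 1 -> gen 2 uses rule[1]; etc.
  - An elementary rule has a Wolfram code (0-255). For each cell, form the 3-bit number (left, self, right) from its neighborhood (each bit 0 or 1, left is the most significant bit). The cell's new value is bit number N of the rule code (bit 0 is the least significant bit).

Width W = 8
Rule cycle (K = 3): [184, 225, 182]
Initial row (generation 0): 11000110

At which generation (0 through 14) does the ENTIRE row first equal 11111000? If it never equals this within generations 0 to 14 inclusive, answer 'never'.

Answer: never

Derivation:
Gen 0: 11000110
Gen 1 (rule 184): 10100101
Gen 2 (rule 225): 01000010
Gen 3 (rule 182): 11100111
Gen 4 (rule 184): 11010110
Gen 5 (rule 225): 01101010
Gen 6 (rule 182): 10011111
Gen 7 (rule 184): 01011110
Gen 8 (rule 225): 00101110
Gen 9 (rule 182): 01110101
Gen 10 (rule 184): 01101010
Gen 11 (rule 225): 00110100
Gen 12 (rule 182): 01001110
Gen 13 (rule 184): 00101101
Gen 14 (rule 225): 10010110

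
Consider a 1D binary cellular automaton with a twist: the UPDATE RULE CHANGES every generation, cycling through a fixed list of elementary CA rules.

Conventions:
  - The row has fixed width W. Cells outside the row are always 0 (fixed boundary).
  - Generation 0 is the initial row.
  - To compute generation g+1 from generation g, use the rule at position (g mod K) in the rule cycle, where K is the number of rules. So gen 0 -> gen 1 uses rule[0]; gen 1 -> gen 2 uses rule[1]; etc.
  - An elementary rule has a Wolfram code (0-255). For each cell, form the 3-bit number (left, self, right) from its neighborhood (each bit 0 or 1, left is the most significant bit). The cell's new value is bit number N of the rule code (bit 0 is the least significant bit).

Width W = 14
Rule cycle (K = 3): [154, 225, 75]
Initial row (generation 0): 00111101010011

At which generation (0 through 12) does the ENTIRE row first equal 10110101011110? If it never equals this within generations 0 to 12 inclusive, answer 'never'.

Answer: never

Derivation:
Gen 0: 00111101010011
Gen 1 (rule 154): 01111000001110
Gen 2 (rule 225): 00111011100110
Gen 3 (rule 75): 11101010101110
Gen 4 (rule 154): 11000000001101
Gen 5 (rule 225): 01011111100110
Gen 6 (rule 75): 10010000101110
Gen 7 (rule 154): 01101001001101
Gen 8 (rule 225): 00110000000110
Gen 9 (rule 75): 11110111111110
Gen 10 (rule 154): 11100111111101
Gen 11 (rule 225): 01100011111110
Gen 12 (rule 75): 11101110000010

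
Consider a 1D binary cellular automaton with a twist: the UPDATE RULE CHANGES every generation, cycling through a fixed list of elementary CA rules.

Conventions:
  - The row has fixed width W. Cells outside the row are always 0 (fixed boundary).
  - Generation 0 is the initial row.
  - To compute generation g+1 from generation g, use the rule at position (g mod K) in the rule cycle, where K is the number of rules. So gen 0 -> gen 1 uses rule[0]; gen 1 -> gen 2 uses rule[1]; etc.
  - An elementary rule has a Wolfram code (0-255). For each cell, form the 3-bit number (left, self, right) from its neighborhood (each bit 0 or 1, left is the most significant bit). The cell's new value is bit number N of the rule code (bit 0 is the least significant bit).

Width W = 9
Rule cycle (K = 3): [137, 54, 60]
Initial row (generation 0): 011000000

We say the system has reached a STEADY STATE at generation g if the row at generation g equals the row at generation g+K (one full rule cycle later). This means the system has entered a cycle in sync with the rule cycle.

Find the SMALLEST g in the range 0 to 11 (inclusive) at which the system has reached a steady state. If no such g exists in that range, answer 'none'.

Gen 0: 011000000
Gen 1 (rule 137): 010011111
Gen 2 (rule 54): 111100000
Gen 3 (rule 60): 100010000
Gen 4 (rule 137): 001000111
Gen 5 (rule 54): 011101000
Gen 6 (rule 60): 010011100
Gen 7 (rule 137): 000011001
Gen 8 (rule 54): 000100111
Gen 9 (rule 60): 000110100
Gen 10 (rule 137): 110100001
Gen 11 (rule 54): 001110011
Gen 12 (rule 60): 001001010
Gen 13 (rule 137): 100000000
Gen 14 (rule 54): 110000000

Answer: none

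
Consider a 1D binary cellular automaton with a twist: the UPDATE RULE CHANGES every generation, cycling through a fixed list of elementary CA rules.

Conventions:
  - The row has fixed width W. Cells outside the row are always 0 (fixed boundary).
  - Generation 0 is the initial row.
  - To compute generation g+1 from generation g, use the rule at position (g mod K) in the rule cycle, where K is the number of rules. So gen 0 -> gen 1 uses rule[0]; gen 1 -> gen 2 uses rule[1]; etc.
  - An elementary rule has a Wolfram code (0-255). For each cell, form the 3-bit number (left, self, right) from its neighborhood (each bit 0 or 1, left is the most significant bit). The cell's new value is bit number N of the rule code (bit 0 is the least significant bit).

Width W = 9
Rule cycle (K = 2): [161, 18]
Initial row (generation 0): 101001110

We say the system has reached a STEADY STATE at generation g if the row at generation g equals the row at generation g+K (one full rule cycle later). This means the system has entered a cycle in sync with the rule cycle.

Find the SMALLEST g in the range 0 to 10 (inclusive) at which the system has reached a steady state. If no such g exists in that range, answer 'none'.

Answer: 1

Derivation:
Gen 0: 101001110
Gen 1 (rule 161): 010000100
Gen 2 (rule 18): 101001010
Gen 3 (rule 161): 010000100
Gen 4 (rule 18): 101001010
Gen 5 (rule 161): 010000100
Gen 6 (rule 18): 101001010
Gen 7 (rule 161): 010000100
Gen 8 (rule 18): 101001010
Gen 9 (rule 161): 010000100
Gen 10 (rule 18): 101001010
Gen 11 (rule 161): 010000100
Gen 12 (rule 18): 101001010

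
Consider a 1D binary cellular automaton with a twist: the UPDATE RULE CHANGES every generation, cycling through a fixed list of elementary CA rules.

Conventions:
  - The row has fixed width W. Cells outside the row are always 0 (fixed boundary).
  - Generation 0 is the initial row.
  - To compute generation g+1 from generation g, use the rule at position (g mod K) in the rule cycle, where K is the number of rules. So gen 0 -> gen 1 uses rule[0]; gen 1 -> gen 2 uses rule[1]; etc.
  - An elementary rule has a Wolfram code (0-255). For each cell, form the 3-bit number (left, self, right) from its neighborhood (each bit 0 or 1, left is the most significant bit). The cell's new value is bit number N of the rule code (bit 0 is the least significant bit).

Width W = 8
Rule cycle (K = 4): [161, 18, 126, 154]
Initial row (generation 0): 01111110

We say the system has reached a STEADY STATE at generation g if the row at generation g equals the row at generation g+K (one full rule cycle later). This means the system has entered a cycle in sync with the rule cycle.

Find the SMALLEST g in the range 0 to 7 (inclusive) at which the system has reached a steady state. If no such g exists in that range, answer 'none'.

Answer: 2

Derivation:
Gen 0: 01111110
Gen 1 (rule 161): 00111100
Gen 2 (rule 18): 01000010
Gen 3 (rule 126): 11100111
Gen 4 (rule 154): 11011110
Gen 5 (rule 161): 00101100
Gen 6 (rule 18): 01000010
Gen 7 (rule 126): 11100111
Gen 8 (rule 154): 11011110
Gen 9 (rule 161): 00101100
Gen 10 (rule 18): 01000010
Gen 11 (rule 126): 11100111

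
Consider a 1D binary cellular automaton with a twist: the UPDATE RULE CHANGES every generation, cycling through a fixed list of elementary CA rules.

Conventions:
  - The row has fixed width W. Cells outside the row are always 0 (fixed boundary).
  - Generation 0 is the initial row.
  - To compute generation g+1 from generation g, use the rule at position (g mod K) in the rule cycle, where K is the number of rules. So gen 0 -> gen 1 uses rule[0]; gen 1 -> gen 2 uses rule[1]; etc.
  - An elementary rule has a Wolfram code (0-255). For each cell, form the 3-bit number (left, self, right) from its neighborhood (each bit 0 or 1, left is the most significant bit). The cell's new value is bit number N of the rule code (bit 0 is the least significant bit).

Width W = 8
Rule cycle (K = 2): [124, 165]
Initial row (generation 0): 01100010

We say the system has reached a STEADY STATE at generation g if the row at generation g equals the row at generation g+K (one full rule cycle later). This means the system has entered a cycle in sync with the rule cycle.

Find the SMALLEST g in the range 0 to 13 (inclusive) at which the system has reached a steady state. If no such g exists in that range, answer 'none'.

Gen 0: 01100010
Gen 1 (rule 124): 01110011
Gen 2 (rule 165): 00100000
Gen 3 (rule 124): 00110000
Gen 4 (rule 165): 10000111
Gen 5 (rule 124): 11000101
Gen 6 (rule 165): 00010111
Gen 7 (rule 124): 00011101
Gen 8 (rule 165): 11001011
Gen 9 (rule 124): 11101111
Gen 10 (rule 165): 01010110
Gen 11 (rule 124): 01111111
Gen 12 (rule 165): 00111110
Gen 13 (rule 124): 00100011
Gen 14 (rule 165): 10101000
Gen 15 (rule 124): 11111100

Answer: none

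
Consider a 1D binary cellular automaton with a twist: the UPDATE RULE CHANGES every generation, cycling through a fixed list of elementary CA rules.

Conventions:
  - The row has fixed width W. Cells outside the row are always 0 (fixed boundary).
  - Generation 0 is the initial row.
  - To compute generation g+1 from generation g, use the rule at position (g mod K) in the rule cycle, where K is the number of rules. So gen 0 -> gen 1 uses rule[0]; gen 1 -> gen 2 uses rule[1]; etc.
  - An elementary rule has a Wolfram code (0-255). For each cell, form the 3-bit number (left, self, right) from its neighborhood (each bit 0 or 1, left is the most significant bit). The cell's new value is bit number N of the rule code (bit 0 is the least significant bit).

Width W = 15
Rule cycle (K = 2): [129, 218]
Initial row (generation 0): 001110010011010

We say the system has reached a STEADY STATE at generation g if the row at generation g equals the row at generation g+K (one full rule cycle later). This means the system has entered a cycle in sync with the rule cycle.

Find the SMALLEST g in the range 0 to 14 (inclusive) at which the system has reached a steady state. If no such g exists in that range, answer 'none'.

Answer: 6

Derivation:
Gen 0: 001110010011010
Gen 1 (rule 129): 100100000000000
Gen 2 (rule 218): 011010000000000
Gen 3 (rule 129): 000000111111111
Gen 4 (rule 218): 000001111111111
Gen 5 (rule 129): 111100111111110
Gen 6 (rule 218): 111111111111111
Gen 7 (rule 129): 011111111111110
Gen 8 (rule 218): 111111111111111
Gen 9 (rule 129): 011111111111110
Gen 10 (rule 218): 111111111111111
Gen 11 (rule 129): 011111111111110
Gen 12 (rule 218): 111111111111111
Gen 13 (rule 129): 011111111111110
Gen 14 (rule 218): 111111111111111
Gen 15 (rule 129): 011111111111110
Gen 16 (rule 218): 111111111111111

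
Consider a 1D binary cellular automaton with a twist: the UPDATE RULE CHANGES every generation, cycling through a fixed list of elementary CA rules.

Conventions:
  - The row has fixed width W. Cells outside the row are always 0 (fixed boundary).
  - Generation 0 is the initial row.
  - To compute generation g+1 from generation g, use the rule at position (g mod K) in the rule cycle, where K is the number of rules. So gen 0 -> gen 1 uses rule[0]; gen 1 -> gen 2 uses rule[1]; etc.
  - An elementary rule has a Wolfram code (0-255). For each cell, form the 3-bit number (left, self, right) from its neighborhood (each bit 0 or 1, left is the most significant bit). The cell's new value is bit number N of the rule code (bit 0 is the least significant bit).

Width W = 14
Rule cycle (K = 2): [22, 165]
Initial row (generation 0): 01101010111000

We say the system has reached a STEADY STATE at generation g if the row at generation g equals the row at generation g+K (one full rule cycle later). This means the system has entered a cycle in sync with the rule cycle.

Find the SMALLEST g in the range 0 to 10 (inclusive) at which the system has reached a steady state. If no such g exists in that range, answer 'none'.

Gen 0: 01101010111000
Gen 1 (rule 22): 10001010000100
Gen 2 (rule 165): 10101110110101
Gen 3 (rule 22): 10100000000101
Gen 4 (rule 165): 11101111110111
Gen 5 (rule 22): 00000000000000
Gen 6 (rule 165): 11111111111111
Gen 7 (rule 22): 00000000000000
Gen 8 (rule 165): 11111111111111
Gen 9 (rule 22): 00000000000000
Gen 10 (rule 165): 11111111111111
Gen 11 (rule 22): 00000000000000
Gen 12 (rule 165): 11111111111111

Answer: 5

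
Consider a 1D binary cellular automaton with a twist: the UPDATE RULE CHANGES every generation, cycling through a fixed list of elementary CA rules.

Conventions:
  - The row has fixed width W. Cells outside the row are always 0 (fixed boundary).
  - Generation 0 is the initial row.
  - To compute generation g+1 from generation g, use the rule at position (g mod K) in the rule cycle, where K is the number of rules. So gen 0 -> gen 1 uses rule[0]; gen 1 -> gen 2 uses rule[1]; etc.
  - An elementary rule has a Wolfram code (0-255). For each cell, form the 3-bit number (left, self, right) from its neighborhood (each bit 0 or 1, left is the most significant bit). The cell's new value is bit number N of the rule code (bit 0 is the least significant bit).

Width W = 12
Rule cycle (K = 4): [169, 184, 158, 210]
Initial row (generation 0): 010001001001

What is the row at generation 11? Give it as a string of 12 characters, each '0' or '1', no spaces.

Gen 0: 010001001001
Gen 1 (rule 169): 000100000000
Gen 2 (rule 184): 000010000000
Gen 3 (rule 158): 000111000000
Gen 4 (rule 210): 001011100000
Gen 5 (rule 169): 100111001111
Gen 6 (rule 184): 010110101110
Gen 7 (rule 158): 110100101101
Gen 8 (rule 210): 010011000100
Gen 9 (rule 169): 000010010001
Gen 10 (rule 184): 000001001000
Gen 11 (rule 158): 000011111100

Answer: 000011111100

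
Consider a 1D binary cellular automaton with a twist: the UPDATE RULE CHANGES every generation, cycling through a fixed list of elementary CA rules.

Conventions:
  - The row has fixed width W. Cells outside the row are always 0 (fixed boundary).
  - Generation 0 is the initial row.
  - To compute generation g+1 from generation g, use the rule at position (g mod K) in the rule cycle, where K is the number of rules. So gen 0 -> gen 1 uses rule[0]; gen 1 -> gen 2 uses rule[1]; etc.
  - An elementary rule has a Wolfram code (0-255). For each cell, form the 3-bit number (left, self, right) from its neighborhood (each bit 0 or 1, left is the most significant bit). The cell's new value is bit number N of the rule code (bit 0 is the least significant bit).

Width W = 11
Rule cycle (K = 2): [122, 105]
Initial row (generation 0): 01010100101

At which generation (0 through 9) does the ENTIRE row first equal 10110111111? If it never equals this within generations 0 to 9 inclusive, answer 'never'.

Gen 0: 01010100101
Gen 1 (rule 122): 10101011010
Gen 2 (rule 105): 01010111100
Gen 3 (rule 122): 10101100110
Gen 4 (rule 105): 01011100110
Gen 5 (rule 122): 10110111111
Gen 6 (rule 105): 01111100001
Gen 7 (rule 122): 11000110010
Gen 8 (rule 105): 11010110000
Gen 9 (rule 122): 11101111000

Answer: 5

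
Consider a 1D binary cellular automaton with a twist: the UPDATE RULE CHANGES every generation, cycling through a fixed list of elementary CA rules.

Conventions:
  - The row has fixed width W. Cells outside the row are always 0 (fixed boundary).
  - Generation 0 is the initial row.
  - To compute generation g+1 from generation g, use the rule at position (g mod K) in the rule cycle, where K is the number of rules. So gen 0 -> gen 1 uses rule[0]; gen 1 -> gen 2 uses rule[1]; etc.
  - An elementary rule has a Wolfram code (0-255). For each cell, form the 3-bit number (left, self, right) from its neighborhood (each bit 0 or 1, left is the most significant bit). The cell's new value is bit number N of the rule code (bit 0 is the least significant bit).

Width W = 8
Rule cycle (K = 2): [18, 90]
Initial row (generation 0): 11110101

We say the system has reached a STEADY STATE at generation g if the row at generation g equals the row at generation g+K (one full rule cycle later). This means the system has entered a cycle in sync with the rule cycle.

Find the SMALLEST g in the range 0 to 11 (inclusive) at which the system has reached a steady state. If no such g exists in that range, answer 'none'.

Gen 0: 11110101
Gen 1 (rule 18): 00000000
Gen 2 (rule 90): 00000000
Gen 3 (rule 18): 00000000
Gen 4 (rule 90): 00000000
Gen 5 (rule 18): 00000000
Gen 6 (rule 90): 00000000
Gen 7 (rule 18): 00000000
Gen 8 (rule 90): 00000000
Gen 9 (rule 18): 00000000
Gen 10 (rule 90): 00000000
Gen 11 (rule 18): 00000000
Gen 12 (rule 90): 00000000
Gen 13 (rule 18): 00000000

Answer: 1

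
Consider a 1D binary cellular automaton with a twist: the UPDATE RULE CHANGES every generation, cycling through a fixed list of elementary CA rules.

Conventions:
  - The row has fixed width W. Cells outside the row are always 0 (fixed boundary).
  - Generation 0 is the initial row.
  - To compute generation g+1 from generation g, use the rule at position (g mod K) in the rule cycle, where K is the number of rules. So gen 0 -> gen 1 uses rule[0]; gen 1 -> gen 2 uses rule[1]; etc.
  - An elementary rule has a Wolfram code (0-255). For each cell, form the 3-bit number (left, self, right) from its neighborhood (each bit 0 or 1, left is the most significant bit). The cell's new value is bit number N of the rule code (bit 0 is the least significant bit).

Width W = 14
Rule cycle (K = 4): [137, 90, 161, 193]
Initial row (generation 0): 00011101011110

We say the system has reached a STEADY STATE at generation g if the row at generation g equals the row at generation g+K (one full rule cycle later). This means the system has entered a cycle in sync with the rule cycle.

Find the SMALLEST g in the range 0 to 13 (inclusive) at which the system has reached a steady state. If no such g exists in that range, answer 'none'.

Answer: none

Derivation:
Gen 0: 00011101011110
Gen 1 (rule 137): 11011000011100
Gen 2 (rule 90): 11011100110110
Gen 3 (rule 161): 00101000001000
Gen 4 (rule 193): 10000011100011
Gen 5 (rule 137): 00111011001010
Gen 6 (rule 90): 01101011110001
Gen 7 (rule 161): 00010101100100
Gen 8 (rule 193): 11000000100001
Gen 9 (rule 137): 10011110001100
Gen 10 (rule 90): 01110011011110
Gen 11 (rule 161): 00100000101100
Gen 12 (rule 193): 10001110000101
Gen 13 (rule 137): 00101100110000
Gen 14 (rule 90): 01001111111000
Gen 15 (rule 161): 00000111110011
Gen 16 (rule 193): 11110011110001
Gen 17 (rule 137): 11100011100100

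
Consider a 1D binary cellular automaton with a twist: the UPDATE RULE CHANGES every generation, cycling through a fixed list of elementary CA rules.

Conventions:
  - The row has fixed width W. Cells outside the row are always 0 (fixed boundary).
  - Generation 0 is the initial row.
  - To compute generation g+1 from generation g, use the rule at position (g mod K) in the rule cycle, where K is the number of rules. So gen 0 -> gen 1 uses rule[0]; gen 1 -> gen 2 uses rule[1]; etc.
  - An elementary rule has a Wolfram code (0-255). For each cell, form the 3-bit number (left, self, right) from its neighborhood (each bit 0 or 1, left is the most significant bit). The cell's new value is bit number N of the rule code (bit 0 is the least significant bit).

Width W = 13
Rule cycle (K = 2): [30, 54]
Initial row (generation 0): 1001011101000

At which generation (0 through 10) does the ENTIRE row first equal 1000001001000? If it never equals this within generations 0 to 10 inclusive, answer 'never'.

Answer: 6

Derivation:
Gen 0: 1001011101000
Gen 1 (rule 30): 1111010001100
Gen 2 (rule 54): 0000111010010
Gen 3 (rule 30): 0001100011111
Gen 4 (rule 54): 0010010100000
Gen 5 (rule 30): 0111110110000
Gen 6 (rule 54): 1000001001000
Gen 7 (rule 30): 1100011111100
Gen 8 (rule 54): 0010100000010
Gen 9 (rule 30): 0110110000111
Gen 10 (rule 54): 1001001001000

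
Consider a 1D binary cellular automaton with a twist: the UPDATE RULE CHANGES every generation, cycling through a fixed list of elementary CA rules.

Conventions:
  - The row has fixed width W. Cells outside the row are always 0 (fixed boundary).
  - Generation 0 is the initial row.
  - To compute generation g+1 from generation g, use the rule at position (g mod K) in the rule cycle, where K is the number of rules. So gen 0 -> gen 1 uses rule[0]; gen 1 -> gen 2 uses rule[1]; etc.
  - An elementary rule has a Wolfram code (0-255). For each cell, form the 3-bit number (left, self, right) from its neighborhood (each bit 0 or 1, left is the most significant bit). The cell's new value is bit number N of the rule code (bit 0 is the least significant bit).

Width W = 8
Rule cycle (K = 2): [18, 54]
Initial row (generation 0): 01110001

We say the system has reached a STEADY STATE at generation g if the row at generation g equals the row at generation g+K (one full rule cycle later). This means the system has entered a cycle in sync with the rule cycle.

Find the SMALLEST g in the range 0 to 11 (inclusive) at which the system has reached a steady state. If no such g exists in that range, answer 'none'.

Gen 0: 01110001
Gen 1 (rule 18): 10001010
Gen 2 (rule 54): 11011111
Gen 3 (rule 18): 00000000
Gen 4 (rule 54): 00000000
Gen 5 (rule 18): 00000000
Gen 6 (rule 54): 00000000
Gen 7 (rule 18): 00000000
Gen 8 (rule 54): 00000000
Gen 9 (rule 18): 00000000
Gen 10 (rule 54): 00000000
Gen 11 (rule 18): 00000000
Gen 12 (rule 54): 00000000
Gen 13 (rule 18): 00000000

Answer: 3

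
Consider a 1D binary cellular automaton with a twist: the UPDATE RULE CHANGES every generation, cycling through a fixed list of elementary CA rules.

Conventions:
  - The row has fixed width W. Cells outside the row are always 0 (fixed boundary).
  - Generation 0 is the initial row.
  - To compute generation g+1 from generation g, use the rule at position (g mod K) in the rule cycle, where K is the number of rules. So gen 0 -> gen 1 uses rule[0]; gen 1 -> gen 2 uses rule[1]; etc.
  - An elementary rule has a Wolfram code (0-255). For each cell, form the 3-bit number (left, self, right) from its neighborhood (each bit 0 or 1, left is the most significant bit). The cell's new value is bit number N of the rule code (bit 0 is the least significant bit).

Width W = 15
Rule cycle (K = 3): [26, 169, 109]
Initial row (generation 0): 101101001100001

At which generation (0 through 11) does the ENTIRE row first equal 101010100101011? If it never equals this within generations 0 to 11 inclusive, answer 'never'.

Answer: 6

Derivation:
Gen 0: 101101001100001
Gen 1 (rule 26): 001000111010010
Gen 2 (rule 169): 100010110100000
Gen 3 (rule 109): 101011111101111
Gen 4 (rule 26): 000010000001000
Gen 5 (rule 169): 111000111100011
Gen 6 (rule 109): 101010100101011
Gen 7 (rule 26): 000000011000010
Gen 8 (rule 169): 111111010011000
Gen 9 (rule 109): 100001110011011
Gen 10 (rule 26): 010011001110010
Gen 11 (rule 169): 000010001100000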